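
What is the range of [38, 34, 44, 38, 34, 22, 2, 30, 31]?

42

Step 1: Identify the maximum value: max = 44
Step 2: Identify the minimum value: min = 2
Step 3: Range = max - min = 44 - 2 = 42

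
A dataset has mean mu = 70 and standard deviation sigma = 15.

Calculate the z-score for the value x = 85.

1

Step 1: Recall the z-score formula: z = (x - mu) / sigma
Step 2: Substitute values: z = (85 - 70) / 15
Step 3: z = 15 / 15 = 1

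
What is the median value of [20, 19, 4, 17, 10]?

17

Step 1: Sort the data in ascending order: [4, 10, 17, 19, 20]
Step 2: The number of values is n = 5.
Step 3: Since n is odd, the median is the middle value at position 3: 17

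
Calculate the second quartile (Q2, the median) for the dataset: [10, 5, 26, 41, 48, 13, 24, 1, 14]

14

Step 1: Sort the data: [1, 5, 10, 13, 14, 24, 26, 41, 48]
Step 2: n = 9
Step 3: Q2 is the median. Since n is odd, it is the middle value at position 5: 14
Step 4: Q2 = 14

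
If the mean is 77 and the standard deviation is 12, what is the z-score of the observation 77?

0

Step 1: Recall the z-score formula: z = (x - mu) / sigma
Step 2: Substitute values: z = (77 - 77) / 12
Step 3: z = 0 / 12 = 0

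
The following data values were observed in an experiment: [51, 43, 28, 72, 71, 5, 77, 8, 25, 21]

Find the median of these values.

35.5

Step 1: Sort the data in ascending order: [5, 8, 21, 25, 28, 43, 51, 71, 72, 77]
Step 2: The number of values is n = 10.
Step 3: Since n is even, the median is the average of positions 5 and 6:
  Median = (28 + 43) / 2 = 35.5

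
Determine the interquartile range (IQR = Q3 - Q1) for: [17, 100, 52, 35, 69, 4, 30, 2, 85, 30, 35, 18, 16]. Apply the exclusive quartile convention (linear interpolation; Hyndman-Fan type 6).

44

Step 1: Sort the data: [2, 4, 16, 17, 18, 30, 30, 35, 35, 52, 69, 85, 100]
Step 2: n = 13
Step 3: Using the exclusive quartile method:
  Q1 = 16.5
  Q2 (median) = 30
  Q3 = 60.5
  IQR = Q3 - Q1 = 60.5 - 16.5 = 44
Step 4: IQR = 44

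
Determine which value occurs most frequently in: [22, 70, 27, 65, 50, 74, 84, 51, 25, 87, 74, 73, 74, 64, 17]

74

Step 1: Count the frequency of each value:
  17: appears 1 time(s)
  22: appears 1 time(s)
  25: appears 1 time(s)
  27: appears 1 time(s)
  50: appears 1 time(s)
  51: appears 1 time(s)
  64: appears 1 time(s)
  65: appears 1 time(s)
  70: appears 1 time(s)
  73: appears 1 time(s)
  74: appears 3 time(s)
  84: appears 1 time(s)
  87: appears 1 time(s)
Step 2: The value 74 appears most frequently (3 times).
Step 3: Mode = 74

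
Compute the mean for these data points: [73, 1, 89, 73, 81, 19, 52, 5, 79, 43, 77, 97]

57.4167

Step 1: Sum all values: 73 + 1 + 89 + 73 + 81 + 19 + 52 + 5 + 79 + 43 + 77 + 97 = 689
Step 2: Count the number of values: n = 12
Step 3: Mean = sum / n = 689 / 12 = 57.4167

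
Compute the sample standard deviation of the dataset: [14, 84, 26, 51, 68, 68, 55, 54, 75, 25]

23.3999

Step 1: Compute the mean: 52
Step 2: Sum of squared deviations from the mean: 4928
Step 3: Sample variance = 4928 / 9 = 547.5556
Step 4: Standard deviation = sqrt(547.5556) = 23.3999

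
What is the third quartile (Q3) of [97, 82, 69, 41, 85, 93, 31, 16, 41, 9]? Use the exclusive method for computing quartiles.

87

Step 1: Sort the data: [9, 16, 31, 41, 41, 69, 82, 85, 93, 97]
Step 2: n = 10
Step 3: Using the exclusive quartile method:
  Q1 = 27.25
  Q2 (median) = 55
  Q3 = 87
  IQR = Q3 - Q1 = 87 - 27.25 = 59.75
Step 4: Q3 = 87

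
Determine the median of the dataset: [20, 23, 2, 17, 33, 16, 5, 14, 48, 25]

18.5

Step 1: Sort the data in ascending order: [2, 5, 14, 16, 17, 20, 23, 25, 33, 48]
Step 2: The number of values is n = 10.
Step 3: Since n is even, the median is the average of positions 5 and 6:
  Median = (17 + 20) / 2 = 18.5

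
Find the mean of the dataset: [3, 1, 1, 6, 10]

4.2

Step 1: Sum all values: 3 + 1 + 1 + 6 + 10 = 21
Step 2: Count the number of values: n = 5
Step 3: Mean = sum / n = 21 / 5 = 4.2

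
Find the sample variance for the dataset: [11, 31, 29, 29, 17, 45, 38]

134.619

Step 1: Compute the mean: (11 + 31 + 29 + 29 + 17 + 45 + 38) / 7 = 28.5714
Step 2: Compute squared deviations from the mean:
  (11 - 28.5714)^2 = 308.7551
  (31 - 28.5714)^2 = 5.898
  (29 - 28.5714)^2 = 0.1837
  (29 - 28.5714)^2 = 0.1837
  (17 - 28.5714)^2 = 133.898
  (45 - 28.5714)^2 = 269.898
  (38 - 28.5714)^2 = 88.898
Step 3: Sum of squared deviations = 807.7143
Step 4: Sample variance = 807.7143 / 6 = 134.619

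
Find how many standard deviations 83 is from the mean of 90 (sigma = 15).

-0.4667

Step 1: Recall the z-score formula: z = (x - mu) / sigma
Step 2: Substitute values: z = (83 - 90) / 15
Step 3: z = -7 / 15 = -0.4667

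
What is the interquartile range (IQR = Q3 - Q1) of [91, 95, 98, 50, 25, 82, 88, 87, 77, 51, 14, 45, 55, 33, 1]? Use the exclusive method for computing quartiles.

55

Step 1: Sort the data: [1, 14, 25, 33, 45, 50, 51, 55, 77, 82, 87, 88, 91, 95, 98]
Step 2: n = 15
Step 3: Using the exclusive quartile method:
  Q1 = 33
  Q2 (median) = 55
  Q3 = 88
  IQR = Q3 - Q1 = 88 - 33 = 55
Step 4: IQR = 55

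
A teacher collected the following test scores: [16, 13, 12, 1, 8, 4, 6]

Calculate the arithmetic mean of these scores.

8.5714

Step 1: Sum all values: 16 + 13 + 12 + 1 + 8 + 4 + 6 = 60
Step 2: Count the number of values: n = 7
Step 3: Mean = sum / n = 60 / 7 = 8.5714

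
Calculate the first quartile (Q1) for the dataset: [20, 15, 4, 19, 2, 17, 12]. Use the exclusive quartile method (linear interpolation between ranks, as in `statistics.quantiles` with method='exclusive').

4

Step 1: Sort the data: [2, 4, 12, 15, 17, 19, 20]
Step 2: n = 7
Step 3: Using the exclusive quartile method:
  Q1 = 4
  Q2 (median) = 15
  Q3 = 19
  IQR = Q3 - Q1 = 19 - 4 = 15
Step 4: Q1 = 4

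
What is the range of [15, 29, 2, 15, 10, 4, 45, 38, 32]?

43

Step 1: Identify the maximum value: max = 45
Step 2: Identify the minimum value: min = 2
Step 3: Range = max - min = 45 - 2 = 43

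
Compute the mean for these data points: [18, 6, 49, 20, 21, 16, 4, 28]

20.25

Step 1: Sum all values: 18 + 6 + 49 + 20 + 21 + 16 + 4 + 28 = 162
Step 2: Count the number of values: n = 8
Step 3: Mean = sum / n = 162 / 8 = 20.25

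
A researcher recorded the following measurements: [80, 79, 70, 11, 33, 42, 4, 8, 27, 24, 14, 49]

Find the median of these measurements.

30

Step 1: Sort the data in ascending order: [4, 8, 11, 14, 24, 27, 33, 42, 49, 70, 79, 80]
Step 2: The number of values is n = 12.
Step 3: Since n is even, the median is the average of positions 6 and 7:
  Median = (27 + 33) / 2 = 30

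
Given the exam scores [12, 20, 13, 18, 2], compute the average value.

13

Step 1: Sum all values: 12 + 20 + 13 + 18 + 2 = 65
Step 2: Count the number of values: n = 5
Step 3: Mean = sum / n = 65 / 5 = 13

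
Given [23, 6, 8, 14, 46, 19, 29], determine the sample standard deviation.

13.7806

Step 1: Compute the mean: 20.7143
Step 2: Sum of squared deviations from the mean: 1139.4286
Step 3: Sample variance = 1139.4286 / 6 = 189.9048
Step 4: Standard deviation = sqrt(189.9048) = 13.7806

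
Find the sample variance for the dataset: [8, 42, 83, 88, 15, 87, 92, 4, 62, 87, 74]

1215.4545

Step 1: Compute the mean: (8 + 42 + 83 + 88 + 15 + 87 + 92 + 4 + 62 + 87 + 74) / 11 = 58.3636
Step 2: Compute squared deviations from the mean:
  (8 - 58.3636)^2 = 2536.4959
  (42 - 58.3636)^2 = 267.7686
  (83 - 58.3636)^2 = 606.9504
  (88 - 58.3636)^2 = 878.314
  (15 - 58.3636)^2 = 1880.405
  (87 - 58.3636)^2 = 820.0413
  (92 - 58.3636)^2 = 1131.405
  (4 - 58.3636)^2 = 2955.405
  (62 - 58.3636)^2 = 13.2231
  (87 - 58.3636)^2 = 820.0413
  (74 - 58.3636)^2 = 244.4959
Step 3: Sum of squared deviations = 12154.5455
Step 4: Sample variance = 12154.5455 / 10 = 1215.4545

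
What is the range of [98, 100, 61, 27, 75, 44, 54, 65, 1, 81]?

99

Step 1: Identify the maximum value: max = 100
Step 2: Identify the minimum value: min = 1
Step 3: Range = max - min = 100 - 1 = 99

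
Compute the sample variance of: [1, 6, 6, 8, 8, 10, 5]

8.2381

Step 1: Compute the mean: (1 + 6 + 6 + 8 + 8 + 10 + 5) / 7 = 6.2857
Step 2: Compute squared deviations from the mean:
  (1 - 6.2857)^2 = 27.9388
  (6 - 6.2857)^2 = 0.0816
  (6 - 6.2857)^2 = 0.0816
  (8 - 6.2857)^2 = 2.9388
  (8 - 6.2857)^2 = 2.9388
  (10 - 6.2857)^2 = 13.7959
  (5 - 6.2857)^2 = 1.6531
Step 3: Sum of squared deviations = 49.4286
Step 4: Sample variance = 49.4286 / 6 = 8.2381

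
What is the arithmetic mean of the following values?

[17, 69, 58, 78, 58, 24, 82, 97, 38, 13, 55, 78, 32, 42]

52.9286

Step 1: Sum all values: 17 + 69 + 58 + 78 + 58 + 24 + 82 + 97 + 38 + 13 + 55 + 78 + 32 + 42 = 741
Step 2: Count the number of values: n = 14
Step 3: Mean = sum / n = 741 / 14 = 52.9286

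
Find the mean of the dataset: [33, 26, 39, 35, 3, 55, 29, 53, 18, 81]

37.2

Step 1: Sum all values: 33 + 26 + 39 + 35 + 3 + 55 + 29 + 53 + 18 + 81 = 372
Step 2: Count the number of values: n = 10
Step 3: Mean = sum / n = 372 / 10 = 37.2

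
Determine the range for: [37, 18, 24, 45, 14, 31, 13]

32

Step 1: Identify the maximum value: max = 45
Step 2: Identify the minimum value: min = 13
Step 3: Range = max - min = 45 - 13 = 32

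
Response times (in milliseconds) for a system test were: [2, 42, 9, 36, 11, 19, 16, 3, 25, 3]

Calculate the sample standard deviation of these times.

14.0254

Step 1: Compute the mean: 16.6
Step 2: Sum of squared deviations from the mean: 1770.4
Step 3: Sample variance = 1770.4 / 9 = 196.7111
Step 4: Standard deviation = sqrt(196.7111) = 14.0254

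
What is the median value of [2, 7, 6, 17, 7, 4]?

6.5

Step 1: Sort the data in ascending order: [2, 4, 6, 7, 7, 17]
Step 2: The number of values is n = 6.
Step 3: Since n is even, the median is the average of positions 3 and 4:
  Median = (6 + 7) / 2 = 6.5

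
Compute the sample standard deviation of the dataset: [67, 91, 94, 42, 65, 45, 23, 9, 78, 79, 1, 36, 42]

30.1092

Step 1: Compute the mean: 51.6923
Step 2: Sum of squared deviations from the mean: 10878.7692
Step 3: Sample variance = 10878.7692 / 12 = 906.5641
Step 4: Standard deviation = sqrt(906.5641) = 30.1092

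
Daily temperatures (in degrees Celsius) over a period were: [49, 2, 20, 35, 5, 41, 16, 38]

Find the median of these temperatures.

27.5

Step 1: Sort the data in ascending order: [2, 5, 16, 20, 35, 38, 41, 49]
Step 2: The number of values is n = 8.
Step 3: Since n is even, the median is the average of positions 4 and 5:
  Median = (20 + 35) / 2 = 27.5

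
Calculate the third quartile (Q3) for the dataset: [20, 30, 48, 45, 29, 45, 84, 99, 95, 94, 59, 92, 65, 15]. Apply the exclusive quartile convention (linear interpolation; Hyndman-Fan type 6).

92.5

Step 1: Sort the data: [15, 20, 29, 30, 45, 45, 48, 59, 65, 84, 92, 94, 95, 99]
Step 2: n = 14
Step 3: Using the exclusive quartile method:
  Q1 = 29.75
  Q2 (median) = 53.5
  Q3 = 92.5
  IQR = Q3 - Q1 = 92.5 - 29.75 = 62.75
Step 4: Q3 = 92.5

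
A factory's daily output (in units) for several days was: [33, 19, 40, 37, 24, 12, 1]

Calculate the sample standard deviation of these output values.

14.1623

Step 1: Compute the mean: 23.7143
Step 2: Sum of squared deviations from the mean: 1203.4286
Step 3: Sample variance = 1203.4286 / 6 = 200.5714
Step 4: Standard deviation = sqrt(200.5714) = 14.1623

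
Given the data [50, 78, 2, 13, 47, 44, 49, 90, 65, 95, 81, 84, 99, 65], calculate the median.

65

Step 1: Sort the data in ascending order: [2, 13, 44, 47, 49, 50, 65, 65, 78, 81, 84, 90, 95, 99]
Step 2: The number of values is n = 14.
Step 3: Since n is even, the median is the average of positions 7 and 8:
  Median = (65 + 65) / 2 = 65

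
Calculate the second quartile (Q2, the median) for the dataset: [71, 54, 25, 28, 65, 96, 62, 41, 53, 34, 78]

54

Step 1: Sort the data: [25, 28, 34, 41, 53, 54, 62, 65, 71, 78, 96]
Step 2: n = 11
Step 3: Q2 is the median. Since n is odd, it is the middle value at position 6: 54
Step 4: Q2 = 54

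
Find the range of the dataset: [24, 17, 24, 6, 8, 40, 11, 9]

34

Step 1: Identify the maximum value: max = 40
Step 2: Identify the minimum value: min = 6
Step 3: Range = max - min = 40 - 6 = 34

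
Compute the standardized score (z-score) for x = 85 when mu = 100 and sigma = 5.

-3

Step 1: Recall the z-score formula: z = (x - mu) / sigma
Step 2: Substitute values: z = (85 - 100) / 5
Step 3: z = -15 / 5 = -3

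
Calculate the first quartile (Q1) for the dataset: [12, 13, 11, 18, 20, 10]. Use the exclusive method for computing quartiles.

10.75

Step 1: Sort the data: [10, 11, 12, 13, 18, 20]
Step 2: n = 6
Step 3: Using the exclusive quartile method:
  Q1 = 10.75
  Q2 (median) = 12.5
  Q3 = 18.5
  IQR = Q3 - Q1 = 18.5 - 10.75 = 7.75
Step 4: Q1 = 10.75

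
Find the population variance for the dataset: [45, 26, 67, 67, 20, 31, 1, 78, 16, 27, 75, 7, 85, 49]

729.102

Step 1: Compute the mean: (45 + 26 + 67 + 67 + 20 + 31 + 1 + 78 + 16 + 27 + 75 + 7 + 85 + 49) / 14 = 42.4286
Step 2: Compute squared deviations from the mean:
  (45 - 42.4286)^2 = 6.6122
  (26 - 42.4286)^2 = 269.898
  (67 - 42.4286)^2 = 603.7551
  (67 - 42.4286)^2 = 603.7551
  (20 - 42.4286)^2 = 503.0408
  (31 - 42.4286)^2 = 130.6122
  (1 - 42.4286)^2 = 1716.3265
  (78 - 42.4286)^2 = 1265.3265
  (16 - 42.4286)^2 = 698.4694
  (27 - 42.4286)^2 = 238.0408
  (75 - 42.4286)^2 = 1060.898
  (7 - 42.4286)^2 = 1255.1837
  (85 - 42.4286)^2 = 1812.3265
  (49 - 42.4286)^2 = 43.1837
Step 3: Sum of squared deviations = 10207.4286
Step 4: Population variance = 10207.4286 / 14 = 729.102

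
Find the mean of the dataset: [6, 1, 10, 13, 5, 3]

6.3333

Step 1: Sum all values: 6 + 1 + 10 + 13 + 5 + 3 = 38
Step 2: Count the number of values: n = 6
Step 3: Mean = sum / n = 38 / 6 = 6.3333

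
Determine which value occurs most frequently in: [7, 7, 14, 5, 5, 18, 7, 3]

7

Step 1: Count the frequency of each value:
  3: appears 1 time(s)
  5: appears 2 time(s)
  7: appears 3 time(s)
  14: appears 1 time(s)
  18: appears 1 time(s)
Step 2: The value 7 appears most frequently (3 times).
Step 3: Mode = 7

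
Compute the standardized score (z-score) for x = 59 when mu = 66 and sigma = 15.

-0.4667

Step 1: Recall the z-score formula: z = (x - mu) / sigma
Step 2: Substitute values: z = (59 - 66) / 15
Step 3: z = -7 / 15 = -0.4667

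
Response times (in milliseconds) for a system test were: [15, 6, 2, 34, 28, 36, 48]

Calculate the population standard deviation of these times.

15.6974

Step 1: Compute the mean: 24.1429
Step 2: Sum of squared deviations from the mean: 1724.8571
Step 3: Population variance = 1724.8571 / 7 = 246.4082
Step 4: Standard deviation = sqrt(246.4082) = 15.6974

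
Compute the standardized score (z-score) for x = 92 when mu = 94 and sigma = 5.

-0.4

Step 1: Recall the z-score formula: z = (x - mu) / sigma
Step 2: Substitute values: z = (92 - 94) / 5
Step 3: z = -2 / 5 = -0.4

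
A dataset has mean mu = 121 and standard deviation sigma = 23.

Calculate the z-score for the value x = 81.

-1.7391

Step 1: Recall the z-score formula: z = (x - mu) / sigma
Step 2: Substitute values: z = (81 - 121) / 23
Step 3: z = -40 / 23 = -1.7391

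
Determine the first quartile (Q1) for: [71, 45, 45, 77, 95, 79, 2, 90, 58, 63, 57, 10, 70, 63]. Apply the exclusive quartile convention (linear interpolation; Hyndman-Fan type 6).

45

Step 1: Sort the data: [2, 10, 45, 45, 57, 58, 63, 63, 70, 71, 77, 79, 90, 95]
Step 2: n = 14
Step 3: Using the exclusive quartile method:
  Q1 = 45
  Q2 (median) = 63
  Q3 = 77.5
  IQR = Q3 - Q1 = 77.5 - 45 = 32.5
Step 4: Q1 = 45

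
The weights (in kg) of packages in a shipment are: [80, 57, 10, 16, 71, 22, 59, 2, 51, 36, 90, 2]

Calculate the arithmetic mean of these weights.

41.3333

Step 1: Sum all values: 80 + 57 + 10 + 16 + 71 + 22 + 59 + 2 + 51 + 36 + 90 + 2 = 496
Step 2: Count the number of values: n = 12
Step 3: Mean = sum / n = 496 / 12 = 41.3333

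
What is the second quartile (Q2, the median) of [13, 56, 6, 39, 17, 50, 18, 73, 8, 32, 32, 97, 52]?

32

Step 1: Sort the data: [6, 8, 13, 17, 18, 32, 32, 39, 50, 52, 56, 73, 97]
Step 2: n = 13
Step 3: Q2 is the median. Since n is odd, it is the middle value at position 7: 32
Step 4: Q2 = 32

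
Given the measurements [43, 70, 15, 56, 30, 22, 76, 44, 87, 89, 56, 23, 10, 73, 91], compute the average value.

52.3333

Step 1: Sum all values: 43 + 70 + 15 + 56 + 30 + 22 + 76 + 44 + 87 + 89 + 56 + 23 + 10 + 73 + 91 = 785
Step 2: Count the number of values: n = 15
Step 3: Mean = sum / n = 785 / 15 = 52.3333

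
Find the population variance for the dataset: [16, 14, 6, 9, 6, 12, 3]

19.3878

Step 1: Compute the mean: (16 + 14 + 6 + 9 + 6 + 12 + 3) / 7 = 9.4286
Step 2: Compute squared deviations from the mean:
  (16 - 9.4286)^2 = 43.1837
  (14 - 9.4286)^2 = 20.898
  (6 - 9.4286)^2 = 11.7551
  (9 - 9.4286)^2 = 0.1837
  (6 - 9.4286)^2 = 11.7551
  (12 - 9.4286)^2 = 6.6122
  (3 - 9.4286)^2 = 41.3265
Step 3: Sum of squared deviations = 135.7143
Step 4: Population variance = 135.7143 / 7 = 19.3878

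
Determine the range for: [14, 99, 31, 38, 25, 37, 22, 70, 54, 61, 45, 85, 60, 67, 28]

85

Step 1: Identify the maximum value: max = 99
Step 2: Identify the minimum value: min = 14
Step 3: Range = max - min = 99 - 14 = 85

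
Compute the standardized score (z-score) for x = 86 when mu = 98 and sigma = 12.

-1

Step 1: Recall the z-score formula: z = (x - mu) / sigma
Step 2: Substitute values: z = (86 - 98) / 12
Step 3: z = -12 / 12 = -1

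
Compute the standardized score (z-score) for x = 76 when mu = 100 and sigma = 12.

-2

Step 1: Recall the z-score formula: z = (x - mu) / sigma
Step 2: Substitute values: z = (76 - 100) / 12
Step 3: z = -24 / 12 = -2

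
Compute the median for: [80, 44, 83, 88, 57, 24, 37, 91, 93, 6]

68.5

Step 1: Sort the data in ascending order: [6, 24, 37, 44, 57, 80, 83, 88, 91, 93]
Step 2: The number of values is n = 10.
Step 3: Since n is even, the median is the average of positions 5 and 6:
  Median = (57 + 80) / 2 = 68.5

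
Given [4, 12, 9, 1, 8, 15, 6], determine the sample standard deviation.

4.7409

Step 1: Compute the mean: 7.8571
Step 2: Sum of squared deviations from the mean: 134.8571
Step 3: Sample variance = 134.8571 / 6 = 22.4762
Step 4: Standard deviation = sqrt(22.4762) = 4.7409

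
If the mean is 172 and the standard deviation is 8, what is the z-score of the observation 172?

0

Step 1: Recall the z-score formula: z = (x - mu) / sigma
Step 2: Substitute values: z = (172 - 172) / 8
Step 3: z = 0 / 8 = 0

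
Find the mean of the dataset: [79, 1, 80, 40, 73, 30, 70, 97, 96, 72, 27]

60.4545

Step 1: Sum all values: 79 + 1 + 80 + 40 + 73 + 30 + 70 + 97 + 96 + 72 + 27 = 665
Step 2: Count the number of values: n = 11
Step 3: Mean = sum / n = 665 / 11 = 60.4545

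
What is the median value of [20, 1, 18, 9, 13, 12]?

12.5

Step 1: Sort the data in ascending order: [1, 9, 12, 13, 18, 20]
Step 2: The number of values is n = 6.
Step 3: Since n is even, the median is the average of positions 3 and 4:
  Median = (12 + 13) / 2 = 12.5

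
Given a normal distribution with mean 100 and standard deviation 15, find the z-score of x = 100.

0

Step 1: Recall the z-score formula: z = (x - mu) / sigma
Step 2: Substitute values: z = (100 - 100) / 15
Step 3: z = 0 / 15 = 0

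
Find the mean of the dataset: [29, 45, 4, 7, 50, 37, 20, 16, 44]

28

Step 1: Sum all values: 29 + 45 + 4 + 7 + 50 + 37 + 20 + 16 + 44 = 252
Step 2: Count the number of values: n = 9
Step 3: Mean = sum / n = 252 / 9 = 28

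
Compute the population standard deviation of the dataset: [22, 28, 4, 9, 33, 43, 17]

12.6233

Step 1: Compute the mean: 22.2857
Step 2: Sum of squared deviations from the mean: 1115.4286
Step 3: Population variance = 1115.4286 / 7 = 159.3469
Step 4: Standard deviation = sqrt(159.3469) = 12.6233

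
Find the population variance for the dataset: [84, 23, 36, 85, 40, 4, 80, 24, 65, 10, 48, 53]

728.6667

Step 1: Compute the mean: (84 + 23 + 36 + 85 + 40 + 4 + 80 + 24 + 65 + 10 + 48 + 53) / 12 = 46
Step 2: Compute squared deviations from the mean:
  (84 - 46)^2 = 1444
  (23 - 46)^2 = 529
  (36 - 46)^2 = 100
  (85 - 46)^2 = 1521
  (40 - 46)^2 = 36
  (4 - 46)^2 = 1764
  (80 - 46)^2 = 1156
  (24 - 46)^2 = 484
  (65 - 46)^2 = 361
  (10 - 46)^2 = 1296
  (48 - 46)^2 = 4
  (53 - 46)^2 = 49
Step 3: Sum of squared deviations = 8744
Step 4: Population variance = 8744 / 12 = 728.6667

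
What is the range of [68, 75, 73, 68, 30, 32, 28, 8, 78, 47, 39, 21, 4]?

74

Step 1: Identify the maximum value: max = 78
Step 2: Identify the minimum value: min = 4
Step 3: Range = max - min = 78 - 4 = 74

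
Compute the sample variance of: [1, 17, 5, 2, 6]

40.7

Step 1: Compute the mean: (1 + 17 + 5 + 2 + 6) / 5 = 6.2
Step 2: Compute squared deviations from the mean:
  (1 - 6.2)^2 = 27.04
  (17 - 6.2)^2 = 116.64
  (5 - 6.2)^2 = 1.44
  (2 - 6.2)^2 = 17.64
  (6 - 6.2)^2 = 0.04
Step 3: Sum of squared deviations = 162.8
Step 4: Sample variance = 162.8 / 4 = 40.7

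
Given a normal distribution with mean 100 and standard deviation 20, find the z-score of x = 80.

-1

Step 1: Recall the z-score formula: z = (x - mu) / sigma
Step 2: Substitute values: z = (80 - 100) / 20
Step 3: z = -20 / 20 = -1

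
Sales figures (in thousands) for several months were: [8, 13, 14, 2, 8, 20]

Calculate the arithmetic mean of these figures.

10.8333

Step 1: Sum all values: 8 + 13 + 14 + 2 + 8 + 20 = 65
Step 2: Count the number of values: n = 6
Step 3: Mean = sum / n = 65 / 6 = 10.8333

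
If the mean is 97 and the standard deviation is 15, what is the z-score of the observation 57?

-2.6667

Step 1: Recall the z-score formula: z = (x - mu) / sigma
Step 2: Substitute values: z = (57 - 97) / 15
Step 3: z = -40 / 15 = -2.6667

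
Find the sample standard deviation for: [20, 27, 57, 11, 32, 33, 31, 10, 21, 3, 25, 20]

13.9469

Step 1: Compute the mean: 24.1667
Step 2: Sum of squared deviations from the mean: 2139.6667
Step 3: Sample variance = 2139.6667 / 11 = 194.5152
Step 4: Standard deviation = sqrt(194.5152) = 13.9469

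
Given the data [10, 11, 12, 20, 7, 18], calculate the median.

11.5

Step 1: Sort the data in ascending order: [7, 10, 11, 12, 18, 20]
Step 2: The number of values is n = 6.
Step 3: Since n is even, the median is the average of positions 3 and 4:
  Median = (11 + 12) / 2 = 11.5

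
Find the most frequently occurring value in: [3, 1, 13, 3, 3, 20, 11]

3

Step 1: Count the frequency of each value:
  1: appears 1 time(s)
  3: appears 3 time(s)
  11: appears 1 time(s)
  13: appears 1 time(s)
  20: appears 1 time(s)
Step 2: The value 3 appears most frequently (3 times).
Step 3: Mode = 3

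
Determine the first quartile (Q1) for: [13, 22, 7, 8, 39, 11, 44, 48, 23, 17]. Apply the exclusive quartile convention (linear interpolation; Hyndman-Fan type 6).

10.25

Step 1: Sort the data: [7, 8, 11, 13, 17, 22, 23, 39, 44, 48]
Step 2: n = 10
Step 3: Using the exclusive quartile method:
  Q1 = 10.25
  Q2 (median) = 19.5
  Q3 = 40.25
  IQR = Q3 - Q1 = 40.25 - 10.25 = 30
Step 4: Q1 = 10.25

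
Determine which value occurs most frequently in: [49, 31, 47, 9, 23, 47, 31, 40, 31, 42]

31

Step 1: Count the frequency of each value:
  9: appears 1 time(s)
  23: appears 1 time(s)
  31: appears 3 time(s)
  40: appears 1 time(s)
  42: appears 1 time(s)
  47: appears 2 time(s)
  49: appears 1 time(s)
Step 2: The value 31 appears most frequently (3 times).
Step 3: Mode = 31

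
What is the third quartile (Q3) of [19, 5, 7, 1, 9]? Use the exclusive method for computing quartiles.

14

Step 1: Sort the data: [1, 5, 7, 9, 19]
Step 2: n = 5
Step 3: Using the exclusive quartile method:
  Q1 = 3
  Q2 (median) = 7
  Q3 = 14
  IQR = Q3 - Q1 = 14 - 3 = 11
Step 4: Q3 = 14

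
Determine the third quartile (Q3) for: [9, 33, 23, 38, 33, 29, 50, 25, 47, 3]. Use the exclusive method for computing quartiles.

40.25

Step 1: Sort the data: [3, 9, 23, 25, 29, 33, 33, 38, 47, 50]
Step 2: n = 10
Step 3: Using the exclusive quartile method:
  Q1 = 19.5
  Q2 (median) = 31
  Q3 = 40.25
  IQR = Q3 - Q1 = 40.25 - 19.5 = 20.75
Step 4: Q3 = 40.25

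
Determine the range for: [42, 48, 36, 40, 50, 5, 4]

46

Step 1: Identify the maximum value: max = 50
Step 2: Identify the minimum value: min = 4
Step 3: Range = max - min = 50 - 4 = 46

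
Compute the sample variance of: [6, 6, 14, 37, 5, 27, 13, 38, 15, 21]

150.8444

Step 1: Compute the mean: (6 + 6 + 14 + 37 + 5 + 27 + 13 + 38 + 15 + 21) / 10 = 18.2
Step 2: Compute squared deviations from the mean:
  (6 - 18.2)^2 = 148.84
  (6 - 18.2)^2 = 148.84
  (14 - 18.2)^2 = 17.64
  (37 - 18.2)^2 = 353.44
  (5 - 18.2)^2 = 174.24
  (27 - 18.2)^2 = 77.44
  (13 - 18.2)^2 = 27.04
  (38 - 18.2)^2 = 392.04
  (15 - 18.2)^2 = 10.24
  (21 - 18.2)^2 = 7.84
Step 3: Sum of squared deviations = 1357.6
Step 4: Sample variance = 1357.6 / 9 = 150.8444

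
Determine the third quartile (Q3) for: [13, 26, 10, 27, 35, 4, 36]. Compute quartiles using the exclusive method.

35

Step 1: Sort the data: [4, 10, 13, 26, 27, 35, 36]
Step 2: n = 7
Step 3: Using the exclusive quartile method:
  Q1 = 10
  Q2 (median) = 26
  Q3 = 35
  IQR = Q3 - Q1 = 35 - 10 = 25
Step 4: Q3 = 35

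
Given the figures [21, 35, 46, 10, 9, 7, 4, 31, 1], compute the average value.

18.2222

Step 1: Sum all values: 21 + 35 + 46 + 10 + 9 + 7 + 4 + 31 + 1 = 164
Step 2: Count the number of values: n = 9
Step 3: Mean = sum / n = 164 / 9 = 18.2222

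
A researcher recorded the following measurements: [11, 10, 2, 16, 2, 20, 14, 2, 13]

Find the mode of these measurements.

2

Step 1: Count the frequency of each value:
  2: appears 3 time(s)
  10: appears 1 time(s)
  11: appears 1 time(s)
  13: appears 1 time(s)
  14: appears 1 time(s)
  16: appears 1 time(s)
  20: appears 1 time(s)
Step 2: The value 2 appears most frequently (3 times).
Step 3: Mode = 2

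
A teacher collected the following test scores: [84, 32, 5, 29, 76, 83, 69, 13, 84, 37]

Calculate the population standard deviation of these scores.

29.5831

Step 1: Compute the mean: 51.2
Step 2: Sum of squared deviations from the mean: 8751.6
Step 3: Population variance = 8751.6 / 10 = 875.16
Step 4: Standard deviation = sqrt(875.16) = 29.5831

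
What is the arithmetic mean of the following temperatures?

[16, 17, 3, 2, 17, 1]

9.3333

Step 1: Sum all values: 16 + 17 + 3 + 2 + 17 + 1 = 56
Step 2: Count the number of values: n = 6
Step 3: Mean = sum / n = 56 / 6 = 9.3333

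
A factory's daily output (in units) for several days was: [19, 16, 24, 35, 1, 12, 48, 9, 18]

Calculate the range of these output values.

47

Step 1: Identify the maximum value: max = 48
Step 2: Identify the minimum value: min = 1
Step 3: Range = max - min = 48 - 1 = 47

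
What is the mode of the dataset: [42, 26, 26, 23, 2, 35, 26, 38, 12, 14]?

26

Step 1: Count the frequency of each value:
  2: appears 1 time(s)
  12: appears 1 time(s)
  14: appears 1 time(s)
  23: appears 1 time(s)
  26: appears 3 time(s)
  35: appears 1 time(s)
  38: appears 1 time(s)
  42: appears 1 time(s)
Step 2: The value 26 appears most frequently (3 times).
Step 3: Mode = 26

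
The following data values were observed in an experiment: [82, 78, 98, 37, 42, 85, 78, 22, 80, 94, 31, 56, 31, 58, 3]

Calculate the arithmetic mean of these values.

58.3333

Step 1: Sum all values: 82 + 78 + 98 + 37 + 42 + 85 + 78 + 22 + 80 + 94 + 31 + 56 + 31 + 58 + 3 = 875
Step 2: Count the number of values: n = 15
Step 3: Mean = sum / n = 875 / 15 = 58.3333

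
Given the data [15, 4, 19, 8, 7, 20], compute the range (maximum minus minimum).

16

Step 1: Identify the maximum value: max = 20
Step 2: Identify the minimum value: min = 4
Step 3: Range = max - min = 20 - 4 = 16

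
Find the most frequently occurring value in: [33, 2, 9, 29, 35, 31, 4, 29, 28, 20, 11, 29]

29

Step 1: Count the frequency of each value:
  2: appears 1 time(s)
  4: appears 1 time(s)
  9: appears 1 time(s)
  11: appears 1 time(s)
  20: appears 1 time(s)
  28: appears 1 time(s)
  29: appears 3 time(s)
  31: appears 1 time(s)
  33: appears 1 time(s)
  35: appears 1 time(s)
Step 2: The value 29 appears most frequently (3 times).
Step 3: Mode = 29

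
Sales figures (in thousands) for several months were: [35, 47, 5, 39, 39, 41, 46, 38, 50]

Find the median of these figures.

39

Step 1: Sort the data in ascending order: [5, 35, 38, 39, 39, 41, 46, 47, 50]
Step 2: The number of values is n = 9.
Step 3: Since n is odd, the median is the middle value at position 5: 39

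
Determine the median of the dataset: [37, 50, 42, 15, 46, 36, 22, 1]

36.5

Step 1: Sort the data in ascending order: [1, 15, 22, 36, 37, 42, 46, 50]
Step 2: The number of values is n = 8.
Step 3: Since n is even, the median is the average of positions 4 and 5:
  Median = (36 + 37) / 2 = 36.5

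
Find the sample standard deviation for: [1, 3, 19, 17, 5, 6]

7.5829

Step 1: Compute the mean: 8.5
Step 2: Sum of squared deviations from the mean: 287.5
Step 3: Sample variance = 287.5 / 5 = 57.5
Step 4: Standard deviation = sqrt(57.5) = 7.5829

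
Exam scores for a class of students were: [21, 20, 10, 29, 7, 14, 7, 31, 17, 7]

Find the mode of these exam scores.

7

Step 1: Count the frequency of each value:
  7: appears 3 time(s)
  10: appears 1 time(s)
  14: appears 1 time(s)
  17: appears 1 time(s)
  20: appears 1 time(s)
  21: appears 1 time(s)
  29: appears 1 time(s)
  31: appears 1 time(s)
Step 2: The value 7 appears most frequently (3 times).
Step 3: Mode = 7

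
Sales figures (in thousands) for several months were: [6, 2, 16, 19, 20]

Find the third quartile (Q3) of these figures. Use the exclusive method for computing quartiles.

19.5

Step 1: Sort the data: [2, 6, 16, 19, 20]
Step 2: n = 5
Step 3: Using the exclusive quartile method:
  Q1 = 4
  Q2 (median) = 16
  Q3 = 19.5
  IQR = Q3 - Q1 = 19.5 - 4 = 15.5
Step 4: Q3 = 19.5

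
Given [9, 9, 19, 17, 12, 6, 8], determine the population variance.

20.2449

Step 1: Compute the mean: (9 + 9 + 19 + 17 + 12 + 6 + 8) / 7 = 11.4286
Step 2: Compute squared deviations from the mean:
  (9 - 11.4286)^2 = 5.898
  (9 - 11.4286)^2 = 5.898
  (19 - 11.4286)^2 = 57.3265
  (17 - 11.4286)^2 = 31.0408
  (12 - 11.4286)^2 = 0.3265
  (6 - 11.4286)^2 = 29.4694
  (8 - 11.4286)^2 = 11.7551
Step 3: Sum of squared deviations = 141.7143
Step 4: Population variance = 141.7143 / 7 = 20.2449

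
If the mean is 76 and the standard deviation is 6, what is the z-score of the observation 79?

0.5

Step 1: Recall the z-score formula: z = (x - mu) / sigma
Step 2: Substitute values: z = (79 - 76) / 6
Step 3: z = 3 / 6 = 0.5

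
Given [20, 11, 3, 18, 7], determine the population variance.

41.36

Step 1: Compute the mean: (20 + 11 + 3 + 18 + 7) / 5 = 11.8
Step 2: Compute squared deviations from the mean:
  (20 - 11.8)^2 = 67.24
  (11 - 11.8)^2 = 0.64
  (3 - 11.8)^2 = 77.44
  (18 - 11.8)^2 = 38.44
  (7 - 11.8)^2 = 23.04
Step 3: Sum of squared deviations = 206.8
Step 4: Population variance = 206.8 / 5 = 41.36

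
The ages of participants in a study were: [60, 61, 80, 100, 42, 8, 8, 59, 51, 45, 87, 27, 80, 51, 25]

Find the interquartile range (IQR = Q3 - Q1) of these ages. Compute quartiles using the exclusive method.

53

Step 1: Sort the data: [8, 8, 25, 27, 42, 45, 51, 51, 59, 60, 61, 80, 80, 87, 100]
Step 2: n = 15
Step 3: Using the exclusive quartile method:
  Q1 = 27
  Q2 (median) = 51
  Q3 = 80
  IQR = Q3 - Q1 = 80 - 27 = 53
Step 4: IQR = 53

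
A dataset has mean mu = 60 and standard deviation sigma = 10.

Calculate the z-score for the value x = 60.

0

Step 1: Recall the z-score formula: z = (x - mu) / sigma
Step 2: Substitute values: z = (60 - 60) / 10
Step 3: z = 0 / 10 = 0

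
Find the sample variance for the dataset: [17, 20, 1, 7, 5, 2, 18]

65.3333

Step 1: Compute the mean: (17 + 20 + 1 + 7 + 5 + 2 + 18) / 7 = 10
Step 2: Compute squared deviations from the mean:
  (17 - 10)^2 = 49
  (20 - 10)^2 = 100
  (1 - 10)^2 = 81
  (7 - 10)^2 = 9
  (5 - 10)^2 = 25
  (2 - 10)^2 = 64
  (18 - 10)^2 = 64
Step 3: Sum of squared deviations = 392
Step 4: Sample variance = 392 / 6 = 65.3333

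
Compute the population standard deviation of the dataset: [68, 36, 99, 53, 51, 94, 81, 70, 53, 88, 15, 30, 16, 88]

27.3414

Step 1: Compute the mean: 60.1429
Step 2: Sum of squared deviations from the mean: 10465.7143
Step 3: Population variance = 10465.7143 / 14 = 747.551
Step 4: Standard deviation = sqrt(747.551) = 27.3414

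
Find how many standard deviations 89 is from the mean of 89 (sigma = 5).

0

Step 1: Recall the z-score formula: z = (x - mu) / sigma
Step 2: Substitute values: z = (89 - 89) / 5
Step 3: z = 0 / 5 = 0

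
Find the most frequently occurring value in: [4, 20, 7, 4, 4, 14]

4

Step 1: Count the frequency of each value:
  4: appears 3 time(s)
  7: appears 1 time(s)
  14: appears 1 time(s)
  20: appears 1 time(s)
Step 2: The value 4 appears most frequently (3 times).
Step 3: Mode = 4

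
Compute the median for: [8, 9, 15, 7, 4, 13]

8.5

Step 1: Sort the data in ascending order: [4, 7, 8, 9, 13, 15]
Step 2: The number of values is n = 6.
Step 3: Since n is even, the median is the average of positions 3 and 4:
  Median = (8 + 9) / 2 = 8.5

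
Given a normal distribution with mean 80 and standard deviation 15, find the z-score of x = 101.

1.4

Step 1: Recall the z-score formula: z = (x - mu) / sigma
Step 2: Substitute values: z = (101 - 80) / 15
Step 3: z = 21 / 15 = 1.4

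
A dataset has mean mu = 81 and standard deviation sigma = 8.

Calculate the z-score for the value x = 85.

0.5

Step 1: Recall the z-score formula: z = (x - mu) / sigma
Step 2: Substitute values: z = (85 - 81) / 8
Step 3: z = 4 / 8 = 0.5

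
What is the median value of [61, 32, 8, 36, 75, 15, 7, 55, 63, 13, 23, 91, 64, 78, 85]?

55

Step 1: Sort the data in ascending order: [7, 8, 13, 15, 23, 32, 36, 55, 61, 63, 64, 75, 78, 85, 91]
Step 2: The number of values is n = 15.
Step 3: Since n is odd, the median is the middle value at position 8: 55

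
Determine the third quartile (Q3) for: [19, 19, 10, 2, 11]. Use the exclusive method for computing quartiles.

19

Step 1: Sort the data: [2, 10, 11, 19, 19]
Step 2: n = 5
Step 3: Using the exclusive quartile method:
  Q1 = 6
  Q2 (median) = 11
  Q3 = 19
  IQR = Q3 - Q1 = 19 - 6 = 13
Step 4: Q3 = 19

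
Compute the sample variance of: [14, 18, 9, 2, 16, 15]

34.6667

Step 1: Compute the mean: (14 + 18 + 9 + 2 + 16 + 15) / 6 = 12.3333
Step 2: Compute squared deviations from the mean:
  (14 - 12.3333)^2 = 2.7778
  (18 - 12.3333)^2 = 32.1111
  (9 - 12.3333)^2 = 11.1111
  (2 - 12.3333)^2 = 106.7778
  (16 - 12.3333)^2 = 13.4444
  (15 - 12.3333)^2 = 7.1111
Step 3: Sum of squared deviations = 173.3333
Step 4: Sample variance = 173.3333 / 5 = 34.6667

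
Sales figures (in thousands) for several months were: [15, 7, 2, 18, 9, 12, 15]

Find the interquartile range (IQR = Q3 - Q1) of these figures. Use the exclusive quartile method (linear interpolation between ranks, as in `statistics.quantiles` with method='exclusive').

8

Step 1: Sort the data: [2, 7, 9, 12, 15, 15, 18]
Step 2: n = 7
Step 3: Using the exclusive quartile method:
  Q1 = 7
  Q2 (median) = 12
  Q3 = 15
  IQR = Q3 - Q1 = 15 - 7 = 8
Step 4: IQR = 8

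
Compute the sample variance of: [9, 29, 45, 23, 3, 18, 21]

186.8095

Step 1: Compute the mean: (9 + 29 + 45 + 23 + 3 + 18 + 21) / 7 = 21.1429
Step 2: Compute squared deviations from the mean:
  (9 - 21.1429)^2 = 147.449
  (29 - 21.1429)^2 = 61.7347
  (45 - 21.1429)^2 = 569.1633
  (23 - 21.1429)^2 = 3.449
  (3 - 21.1429)^2 = 329.1633
  (18 - 21.1429)^2 = 9.8776
  (21 - 21.1429)^2 = 0.0204
Step 3: Sum of squared deviations = 1120.8571
Step 4: Sample variance = 1120.8571 / 6 = 186.8095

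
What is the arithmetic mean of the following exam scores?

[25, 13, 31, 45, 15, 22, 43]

27.7143

Step 1: Sum all values: 25 + 13 + 31 + 45 + 15 + 22 + 43 = 194
Step 2: Count the number of values: n = 7
Step 3: Mean = sum / n = 194 / 7 = 27.7143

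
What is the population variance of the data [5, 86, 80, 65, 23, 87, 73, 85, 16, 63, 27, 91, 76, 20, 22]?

925.04

Step 1: Compute the mean: (5 + 86 + 80 + 65 + 23 + 87 + 73 + 85 + 16 + 63 + 27 + 91 + 76 + 20 + 22) / 15 = 54.6
Step 2: Compute squared deviations from the mean:
  (5 - 54.6)^2 = 2460.16
  (86 - 54.6)^2 = 985.96
  (80 - 54.6)^2 = 645.16
  (65 - 54.6)^2 = 108.16
  (23 - 54.6)^2 = 998.56
  (87 - 54.6)^2 = 1049.76
  (73 - 54.6)^2 = 338.56
  (85 - 54.6)^2 = 924.16
  (16 - 54.6)^2 = 1489.96
  (63 - 54.6)^2 = 70.56
  (27 - 54.6)^2 = 761.76
  (91 - 54.6)^2 = 1324.96
  (76 - 54.6)^2 = 457.96
  (20 - 54.6)^2 = 1197.16
  (22 - 54.6)^2 = 1062.76
Step 3: Sum of squared deviations = 13875.6
Step 4: Population variance = 13875.6 / 15 = 925.04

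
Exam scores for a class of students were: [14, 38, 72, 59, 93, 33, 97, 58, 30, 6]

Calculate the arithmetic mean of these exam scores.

50

Step 1: Sum all values: 14 + 38 + 72 + 59 + 93 + 33 + 97 + 58 + 30 + 6 = 500
Step 2: Count the number of values: n = 10
Step 3: Mean = sum / n = 500 / 10 = 50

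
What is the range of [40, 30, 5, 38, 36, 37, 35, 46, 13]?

41

Step 1: Identify the maximum value: max = 46
Step 2: Identify the minimum value: min = 5
Step 3: Range = max - min = 46 - 5 = 41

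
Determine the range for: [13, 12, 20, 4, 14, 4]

16

Step 1: Identify the maximum value: max = 20
Step 2: Identify the minimum value: min = 4
Step 3: Range = max - min = 20 - 4 = 16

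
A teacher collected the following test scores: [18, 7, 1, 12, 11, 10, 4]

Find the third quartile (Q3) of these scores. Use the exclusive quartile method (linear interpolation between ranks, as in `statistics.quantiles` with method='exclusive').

12

Step 1: Sort the data: [1, 4, 7, 10, 11, 12, 18]
Step 2: n = 7
Step 3: Using the exclusive quartile method:
  Q1 = 4
  Q2 (median) = 10
  Q3 = 12
  IQR = Q3 - Q1 = 12 - 4 = 8
Step 4: Q3 = 12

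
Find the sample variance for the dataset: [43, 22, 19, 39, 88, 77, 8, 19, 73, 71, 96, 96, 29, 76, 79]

963.6667

Step 1: Compute the mean: (43 + 22 + 19 + 39 + 88 + 77 + 8 + 19 + 73 + 71 + 96 + 96 + 29 + 76 + 79) / 15 = 55.6667
Step 2: Compute squared deviations from the mean:
  (43 - 55.6667)^2 = 160.4444
  (22 - 55.6667)^2 = 1133.4444
  (19 - 55.6667)^2 = 1344.4444
  (39 - 55.6667)^2 = 277.7778
  (88 - 55.6667)^2 = 1045.4444
  (77 - 55.6667)^2 = 455.1111
  (8 - 55.6667)^2 = 2272.1111
  (19 - 55.6667)^2 = 1344.4444
  (73 - 55.6667)^2 = 300.4444
  (71 - 55.6667)^2 = 235.1111
  (96 - 55.6667)^2 = 1626.7778
  (96 - 55.6667)^2 = 1626.7778
  (29 - 55.6667)^2 = 711.1111
  (76 - 55.6667)^2 = 413.4444
  (79 - 55.6667)^2 = 544.4444
Step 3: Sum of squared deviations = 13491.3333
Step 4: Sample variance = 13491.3333 / 14 = 963.6667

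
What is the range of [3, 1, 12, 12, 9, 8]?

11

Step 1: Identify the maximum value: max = 12
Step 2: Identify the minimum value: min = 1
Step 3: Range = max - min = 12 - 1 = 11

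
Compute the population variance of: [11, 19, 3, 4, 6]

34.64

Step 1: Compute the mean: (11 + 19 + 3 + 4 + 6) / 5 = 8.6
Step 2: Compute squared deviations from the mean:
  (11 - 8.6)^2 = 5.76
  (19 - 8.6)^2 = 108.16
  (3 - 8.6)^2 = 31.36
  (4 - 8.6)^2 = 21.16
  (6 - 8.6)^2 = 6.76
Step 3: Sum of squared deviations = 173.2
Step 4: Population variance = 173.2 / 5 = 34.64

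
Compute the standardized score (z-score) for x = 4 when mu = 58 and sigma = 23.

-2.3478

Step 1: Recall the z-score formula: z = (x - mu) / sigma
Step 2: Substitute values: z = (4 - 58) / 23
Step 3: z = -54 / 23 = -2.3478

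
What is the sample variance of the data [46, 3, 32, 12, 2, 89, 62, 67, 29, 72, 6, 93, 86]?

1171.4103

Step 1: Compute the mean: (46 + 3 + 32 + 12 + 2 + 89 + 62 + 67 + 29 + 72 + 6 + 93 + 86) / 13 = 46.0769
Step 2: Compute squared deviations from the mean:
  (46 - 46.0769)^2 = 0.0059
  (3 - 46.0769)^2 = 1855.6213
  (32 - 46.0769)^2 = 198.1598
  (12 - 46.0769)^2 = 1161.2367
  (2 - 46.0769)^2 = 1942.7751
  (89 - 46.0769)^2 = 1842.3905
  (62 - 46.0769)^2 = 253.5444
  (67 - 46.0769)^2 = 437.7751
  (29 - 46.0769)^2 = 291.6213
  (72 - 46.0769)^2 = 672.0059
  (6 - 46.0769)^2 = 1606.1598
  (93 - 46.0769)^2 = 2201.7751
  (86 - 46.0769)^2 = 1593.8521
Step 3: Sum of squared deviations = 14056.9231
Step 4: Sample variance = 14056.9231 / 12 = 1171.4103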